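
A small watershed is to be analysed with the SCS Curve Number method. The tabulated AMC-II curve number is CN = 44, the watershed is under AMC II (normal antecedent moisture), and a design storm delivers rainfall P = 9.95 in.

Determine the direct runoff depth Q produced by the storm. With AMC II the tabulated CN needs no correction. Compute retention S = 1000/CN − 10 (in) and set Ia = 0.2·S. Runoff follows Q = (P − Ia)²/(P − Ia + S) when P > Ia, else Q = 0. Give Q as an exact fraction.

Q = 2653641/974380 in ≈ 2.723 in

Average conditions: CN = 44 (no AMC adjustment).
S = 1000/44 − 10 = 140/11 in ≈ 12.727 in
Ia = 0.2·(140/11) = 28/11 in ≈ 2.545 in
P − Ia = 9.950 − 2.545 = 1629/220 ≈ 7.405 in (> 0, runoff occurs)
Runoff Q = (P−Ia)²/(P−Ia+S) = (7.405)²/(7.405+12.727) = 2653641/974380 ≈ 2.723 in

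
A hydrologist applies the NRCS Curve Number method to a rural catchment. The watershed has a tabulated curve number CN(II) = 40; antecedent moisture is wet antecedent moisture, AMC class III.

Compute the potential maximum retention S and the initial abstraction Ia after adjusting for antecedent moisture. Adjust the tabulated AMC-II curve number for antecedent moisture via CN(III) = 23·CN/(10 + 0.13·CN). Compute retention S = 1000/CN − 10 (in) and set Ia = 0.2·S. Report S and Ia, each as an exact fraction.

S = 150/23 in ≈ 6.522 in; Ia = 30/23 in ≈ 1.304 in

Adjust CN=40 to AMC III: 23·40/(10 + 0.13·40) → 920 ÷ (76/5) = 1150/19 ≈ 60.526
Retention S: 1000/CN − 10 with CN=60.526 → S = 150/23 ≈ 6.522 in
Ia = 0.2·(150/23) = 30/23 in ≈ 1.304 in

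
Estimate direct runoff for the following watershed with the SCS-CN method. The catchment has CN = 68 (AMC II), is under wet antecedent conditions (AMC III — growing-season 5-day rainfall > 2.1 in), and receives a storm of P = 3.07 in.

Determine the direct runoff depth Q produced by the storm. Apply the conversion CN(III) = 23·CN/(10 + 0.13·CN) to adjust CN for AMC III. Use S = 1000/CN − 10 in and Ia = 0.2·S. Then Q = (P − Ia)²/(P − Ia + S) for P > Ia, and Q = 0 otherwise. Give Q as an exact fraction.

CN(III) from CN(II)=68: (23·68)/(10 + 0.13·68) = 39100/471 ≈ 83.015
Max retention: S = 1000/(39100/471) − 10 = 800/391 in (≈ 2.046 in)
Initial abstraction Ia = S/5 = (800/391)/5 = 160/391 ≈ 0.409 in
Since P=3.070 > Ia=0.409: effective rainfall P−Ia = 104037/39100 in
Q = (104037/39100)²/((104037/39100) + 800/391) = (10823697369/1528810000)/(184037/39100) = 10823697369/7195846700 in ≈ 1.504 in

Q = 10823697369/7195846700 in ≈ 1.504 in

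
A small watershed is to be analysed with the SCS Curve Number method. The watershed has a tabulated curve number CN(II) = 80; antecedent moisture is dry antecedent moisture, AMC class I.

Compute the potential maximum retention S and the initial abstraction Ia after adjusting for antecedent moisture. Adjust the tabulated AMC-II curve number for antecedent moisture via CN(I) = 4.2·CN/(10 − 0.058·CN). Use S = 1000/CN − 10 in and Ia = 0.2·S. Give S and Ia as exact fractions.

Adjust CN=80 to AMC I: 4.2·80/(10 − 0.058·80) → 336 ÷ (134/25) = 4200/67 ≈ 62.687
Retention S: 1000/CN − 10 with CN=62.687 → S = 125/21 ≈ 5.952 in
Initial abstraction Ia = S/5 = (125/21)/5 = 25/21 ≈ 1.190 in

S = 125/21 in ≈ 5.952 in; Ia = 25/21 in ≈ 1.190 in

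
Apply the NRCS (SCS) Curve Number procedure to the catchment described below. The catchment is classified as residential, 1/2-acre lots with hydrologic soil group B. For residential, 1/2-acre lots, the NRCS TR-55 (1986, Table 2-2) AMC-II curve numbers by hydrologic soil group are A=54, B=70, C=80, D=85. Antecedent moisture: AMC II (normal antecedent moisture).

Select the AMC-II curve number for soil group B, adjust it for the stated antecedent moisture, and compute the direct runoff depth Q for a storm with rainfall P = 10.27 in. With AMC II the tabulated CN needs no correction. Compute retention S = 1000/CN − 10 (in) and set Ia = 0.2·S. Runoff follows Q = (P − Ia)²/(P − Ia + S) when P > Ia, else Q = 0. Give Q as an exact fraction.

Q = 43414921/6712300 in ≈ 6.468 in

NRCS table: residential, 1/2-acre lots, soil group B → CN(II) = 70
CN(II) = 70; AMC II needs no correction.
Max retention: S = 1000/70 − 10 = 30/7 in (≈ 4.286 in)
Ia = 0.2·(30/7) = 6/7 in ≈ 0.857 in
Since P=10.270 > Ia=0.857: effective rainfall P−Ia = 6589/700 in
Q: (6589/700)² ÷ (9589/700) = 43414921/6712300 in (≈ 6.468 in)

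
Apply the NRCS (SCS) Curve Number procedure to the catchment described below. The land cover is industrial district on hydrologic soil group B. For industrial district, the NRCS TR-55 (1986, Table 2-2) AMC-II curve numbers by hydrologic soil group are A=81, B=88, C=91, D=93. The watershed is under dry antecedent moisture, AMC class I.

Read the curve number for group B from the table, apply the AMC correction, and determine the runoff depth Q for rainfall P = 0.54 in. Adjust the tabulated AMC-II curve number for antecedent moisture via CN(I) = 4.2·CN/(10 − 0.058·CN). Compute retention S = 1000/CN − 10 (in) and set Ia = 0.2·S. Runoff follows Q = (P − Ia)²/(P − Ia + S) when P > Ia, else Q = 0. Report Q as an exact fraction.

NRCS table: industrial district, soil group B → CN(II) = 88
Dry (AMC I): CN(I) = 4.2·88/(10 − 0.058·88) = (1848/5)/(612/125) = 3850/51 ≈ 75.490
S = 1000/(3850/51) − 10 = 250/77 in ≈ 3.247 in
Ia = 0.2S: 0.2·3.247 = 0.649 in (exactly 50/77)
P = 0.540 ≤ Ia = 0.649 in: entire storm abstracted, Q = 0.

Q = 0 in ≈ 0.000 in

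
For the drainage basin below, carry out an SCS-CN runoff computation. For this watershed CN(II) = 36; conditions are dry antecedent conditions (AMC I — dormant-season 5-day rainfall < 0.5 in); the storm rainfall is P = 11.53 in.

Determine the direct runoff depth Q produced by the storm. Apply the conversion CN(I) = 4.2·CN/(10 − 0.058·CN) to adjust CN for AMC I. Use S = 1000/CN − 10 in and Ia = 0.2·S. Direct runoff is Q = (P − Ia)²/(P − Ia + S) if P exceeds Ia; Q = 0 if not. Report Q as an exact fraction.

Q = 3354378889/16214631300 in ≈ 0.207 in

Dry (AMC I): CN(I) = 4.2·36/(10 − 0.058·36) = (756/5)/(989/125) = 18900/989 ≈ 19.110
Retention S: 1000/CN − 10 with CN=19.110 → S = 8000/189 ≈ 42.328 in
Ia = 0.2·(8000/189) = 1600/189 in ≈ 8.466 in
Since P=11.530 > Ia=8.466: effective rainfall P−Ia = 57917/18900 in
Q = (57917/18900)²/((57917/18900) + 8000/189) = (3354378889/357210000)/(857917/18900) = 3354378889/16214631300 in ≈ 0.207 in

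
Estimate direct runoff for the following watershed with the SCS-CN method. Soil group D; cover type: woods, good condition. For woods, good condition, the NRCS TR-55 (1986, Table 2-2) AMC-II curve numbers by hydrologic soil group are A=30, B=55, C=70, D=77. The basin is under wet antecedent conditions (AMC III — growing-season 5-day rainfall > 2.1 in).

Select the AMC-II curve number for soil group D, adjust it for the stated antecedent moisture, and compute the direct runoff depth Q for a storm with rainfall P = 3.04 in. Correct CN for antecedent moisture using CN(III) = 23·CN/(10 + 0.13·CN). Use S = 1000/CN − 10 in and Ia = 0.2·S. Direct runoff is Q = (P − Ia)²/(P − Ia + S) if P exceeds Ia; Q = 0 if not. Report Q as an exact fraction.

Q = 7160976/3778775 in ≈ 1.895 in

NRCS table: woods, good condition, soil group D → CN(II) = 77
CN(III) from CN(II)=77: (23·77)/(10 + 0.13·77) = 7700/87 ≈ 88.506
Max retention: S = 1000/(7700/87) − 10 = 100/77 in (≈ 1.299 in)
Initial abstraction Ia = S/5 = (100/77)/5 = 20/77 ≈ 0.260 in
Excess rainfall: 3.040 − 0.260 = 2.780 in; P > Ia so Q > 0
Q: (5352/1925)² ÷ (7852/1925) = 7160976/3778775 in (≈ 1.895 in)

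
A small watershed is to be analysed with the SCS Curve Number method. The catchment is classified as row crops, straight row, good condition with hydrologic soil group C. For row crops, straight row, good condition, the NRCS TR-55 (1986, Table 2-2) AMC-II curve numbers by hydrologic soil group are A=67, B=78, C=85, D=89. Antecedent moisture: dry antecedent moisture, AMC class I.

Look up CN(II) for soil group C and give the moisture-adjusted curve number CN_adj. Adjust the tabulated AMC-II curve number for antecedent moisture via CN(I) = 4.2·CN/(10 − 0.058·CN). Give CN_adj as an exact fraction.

NRCS table: row crops, straight row, good condition, soil group C → CN(II) = 85
CN(I) from CN(II)=85: (4.2·85)/(10 − 0.058·85) = 11900/169 ≈ 70.414

CN_adj = 11900/169 ≈ 70.414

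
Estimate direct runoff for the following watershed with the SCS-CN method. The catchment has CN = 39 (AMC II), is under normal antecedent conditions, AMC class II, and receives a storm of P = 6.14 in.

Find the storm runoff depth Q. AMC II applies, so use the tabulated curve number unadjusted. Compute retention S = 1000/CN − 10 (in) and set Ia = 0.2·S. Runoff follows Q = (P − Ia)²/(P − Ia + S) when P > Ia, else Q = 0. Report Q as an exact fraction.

Average conditions: CN = 39 (no AMC adjustment).
S = 1000/39 − 10 = 610/39 in ≈ 15.641 in
Ia = 0.2S: 0.2·15.641 = 3.128 in (exactly 122/39)
Since P=6.140 > Ia=3.128: effective rainfall P−Ia = 5873/1950 in
Q = (5873/1950)²/((5873/1950) + 610/39) = (34492129/3802500)/(36373/1950) = 34492129/70927350 in ≈ 0.486 in

Q = 34492129/70927350 in ≈ 0.486 in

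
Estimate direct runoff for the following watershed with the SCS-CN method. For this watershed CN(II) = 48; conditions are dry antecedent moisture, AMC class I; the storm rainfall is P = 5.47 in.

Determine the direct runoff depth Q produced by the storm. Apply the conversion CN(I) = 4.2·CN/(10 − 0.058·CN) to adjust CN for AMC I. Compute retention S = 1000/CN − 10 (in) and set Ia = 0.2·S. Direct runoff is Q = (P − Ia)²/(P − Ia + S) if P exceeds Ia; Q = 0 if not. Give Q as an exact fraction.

CN(I) from CN(II)=48: (4.2·48)/(10 − 0.058·48) = 12600/451 ≈ 27.938
Retention S: 1000/CN − 10 with CN=27.938 → S = 1625/63 ≈ 25.794 in
Ia = 0.2·(1625/63) = 325/63 in ≈ 5.159 in
Since P=5.470 > Ia=5.159: effective rainfall P−Ia = 1961/6300 in
Q: (1961/6300)² ÷ (164461/6300) = 3845521/1036104300 in (≈ 0.004 in)

Q = 3845521/1036104300 in ≈ 0.004 in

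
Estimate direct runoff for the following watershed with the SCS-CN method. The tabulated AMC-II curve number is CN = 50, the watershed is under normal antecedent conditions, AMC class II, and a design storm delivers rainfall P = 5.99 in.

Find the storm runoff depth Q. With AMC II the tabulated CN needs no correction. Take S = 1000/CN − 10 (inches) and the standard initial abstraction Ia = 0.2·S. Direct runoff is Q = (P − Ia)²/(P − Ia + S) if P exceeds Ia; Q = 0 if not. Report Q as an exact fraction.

Q = 159201/139900 in ≈ 1.138 in

Average conditions: CN = 50 (no AMC adjustment).
Retention S: 1000/CN − 10 with CN=50.000 → S = 10 ≈ 10.000 in
Ia = 0.2S: 0.2·10.000 = 2.000 in (exactly 2)
Since P=5.990 > Ia=2.000: effective rainfall P−Ia = 399/100 in
Q = (399/100)²/((399/100) + 10) = (159201/10000)/(1399/100) = 159201/139900 in ≈ 1.138 in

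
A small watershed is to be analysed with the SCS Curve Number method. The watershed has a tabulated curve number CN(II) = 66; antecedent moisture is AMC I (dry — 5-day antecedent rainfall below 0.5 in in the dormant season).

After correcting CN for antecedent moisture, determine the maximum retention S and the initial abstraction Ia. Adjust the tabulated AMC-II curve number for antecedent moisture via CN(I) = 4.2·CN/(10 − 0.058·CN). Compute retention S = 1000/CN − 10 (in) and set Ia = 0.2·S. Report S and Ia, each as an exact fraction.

S = 8500/693 in ≈ 12.266 in; Ia = 1700/693 in ≈ 2.453 in

Adjust CN=66 to AMC I: 4.2·66/(10 − 0.058·66) → (1386/5) ÷ (1543/250) = 69300/1543 ≈ 44.913
Retention S: 1000/CN − 10 with CN=44.913 → S = 8500/693 ≈ 12.266 in
Ia = 0.2S: 0.2·12.266 = 2.453 in (exactly 1700/693)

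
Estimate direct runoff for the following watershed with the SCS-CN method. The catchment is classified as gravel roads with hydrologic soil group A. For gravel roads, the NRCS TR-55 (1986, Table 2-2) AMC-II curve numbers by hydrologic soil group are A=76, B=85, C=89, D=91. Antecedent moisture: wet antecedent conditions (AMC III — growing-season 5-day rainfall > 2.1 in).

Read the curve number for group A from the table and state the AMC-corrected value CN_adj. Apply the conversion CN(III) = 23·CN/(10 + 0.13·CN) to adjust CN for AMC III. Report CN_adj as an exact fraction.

NRCS table: gravel roads, soil group A → CN(II) = 76
Wet (AMC III): CN(III) = 23·76/(10 + 0.13·76) = 1748/(497/25) = 43700/497 ≈ 87.928

CN_adj = 43700/497 ≈ 87.928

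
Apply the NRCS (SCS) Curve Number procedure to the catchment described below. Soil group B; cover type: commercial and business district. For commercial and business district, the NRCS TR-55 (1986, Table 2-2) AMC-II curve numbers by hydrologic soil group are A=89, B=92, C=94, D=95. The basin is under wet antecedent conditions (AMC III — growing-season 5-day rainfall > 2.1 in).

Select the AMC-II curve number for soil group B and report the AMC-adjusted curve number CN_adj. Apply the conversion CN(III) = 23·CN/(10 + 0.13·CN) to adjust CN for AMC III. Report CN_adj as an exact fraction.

CN_adj = 52900/549 ≈ 96.357

NRCS table: commercial and business district, soil group B → CN(II) = 92
Wet (AMC III): CN(III) = 23·92/(10 + 0.13·92) = 2116/(549/25) = 52900/549 ≈ 96.357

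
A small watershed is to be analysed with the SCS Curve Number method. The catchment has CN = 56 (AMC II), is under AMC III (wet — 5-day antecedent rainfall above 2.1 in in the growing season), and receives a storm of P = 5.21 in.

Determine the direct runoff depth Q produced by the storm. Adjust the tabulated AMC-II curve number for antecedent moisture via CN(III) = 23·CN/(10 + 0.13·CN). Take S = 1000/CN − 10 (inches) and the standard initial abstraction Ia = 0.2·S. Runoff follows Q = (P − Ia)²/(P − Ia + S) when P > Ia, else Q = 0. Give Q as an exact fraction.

Q = 5311640161/2058884100 in ≈ 2.580 in

Wet (AMC III): CN(III) = 23·56/(10 + 0.13·56) = 1288/(432/25) = 4025/54 ≈ 74.537
Max retention: S = 1000/(4025/54) − 10 = 550/161 in (≈ 3.416 in)
Ia = 0.2·(550/161) = 110/161 in ≈ 0.683 in
Since P=5.210 > Ia=0.683: effective rainfall P−Ia = 72881/16100 in
Q = (72881/16100)²/((72881/16100) + 550/161) = (5311640161/259210000)/(127881/16100) = 5311640161/2058884100 in ≈ 2.580 in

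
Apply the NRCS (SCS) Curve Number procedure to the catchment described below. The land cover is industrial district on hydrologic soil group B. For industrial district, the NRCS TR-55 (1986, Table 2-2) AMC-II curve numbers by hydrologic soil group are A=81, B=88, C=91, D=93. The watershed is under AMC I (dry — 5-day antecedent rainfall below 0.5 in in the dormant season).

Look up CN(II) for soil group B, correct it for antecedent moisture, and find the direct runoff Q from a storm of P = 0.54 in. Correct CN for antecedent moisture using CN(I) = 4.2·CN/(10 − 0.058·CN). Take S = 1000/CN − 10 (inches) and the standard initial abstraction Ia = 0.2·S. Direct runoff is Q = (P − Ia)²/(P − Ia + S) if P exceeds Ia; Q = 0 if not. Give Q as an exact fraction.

Q = 0 in ≈ 0.000 in

NRCS table: industrial district, soil group B → CN(II) = 88
Adjust CN=88 to AMC I: 4.2·88/(10 − 0.058·88) → (1848/5) ÷ (612/125) = 3850/51 ≈ 75.490
Max retention: S = 1000/(3850/51) − 10 = 250/77 in (≈ 3.247 in)
Ia = 0.2S: 0.2·3.247 = 0.649 in (exactly 50/77)
P = 0.540 ≤ Ia = 0.649 in: entire storm abstracted, Q = 0.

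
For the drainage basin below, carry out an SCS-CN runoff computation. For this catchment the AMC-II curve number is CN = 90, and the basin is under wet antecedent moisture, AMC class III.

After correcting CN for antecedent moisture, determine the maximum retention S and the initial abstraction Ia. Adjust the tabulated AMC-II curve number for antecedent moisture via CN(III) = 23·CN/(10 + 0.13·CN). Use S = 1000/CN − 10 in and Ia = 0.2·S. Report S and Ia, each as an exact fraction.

S = 100/207 in ≈ 0.483 in; Ia = 20/207 in ≈ 0.097 in

Wet (AMC III): CN(III) = 23·90/(10 + 0.13·90) = 2070/(217/10) = 20700/217 ≈ 95.392
S = 1000/(20700/217) − 10 = 100/207 in ≈ 0.483 in
Initial abstraction Ia = S/5 = (100/207)/5 = 20/207 ≈ 0.097 in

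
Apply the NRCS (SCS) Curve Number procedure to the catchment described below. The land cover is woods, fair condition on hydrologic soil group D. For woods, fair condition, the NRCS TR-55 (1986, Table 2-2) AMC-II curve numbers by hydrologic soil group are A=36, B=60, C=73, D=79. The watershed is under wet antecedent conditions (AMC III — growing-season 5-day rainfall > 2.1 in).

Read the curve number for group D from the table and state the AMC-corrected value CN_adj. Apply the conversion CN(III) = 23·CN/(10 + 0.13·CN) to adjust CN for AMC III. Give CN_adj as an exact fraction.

CN_adj = 181700/2027 ≈ 89.640

NRCS table: woods, fair condition, soil group D → CN(II) = 79
Wet (AMC III): CN(III) = 23·79/(10 + 0.13·79) = 1817/(2027/100) = 181700/2027 ≈ 89.640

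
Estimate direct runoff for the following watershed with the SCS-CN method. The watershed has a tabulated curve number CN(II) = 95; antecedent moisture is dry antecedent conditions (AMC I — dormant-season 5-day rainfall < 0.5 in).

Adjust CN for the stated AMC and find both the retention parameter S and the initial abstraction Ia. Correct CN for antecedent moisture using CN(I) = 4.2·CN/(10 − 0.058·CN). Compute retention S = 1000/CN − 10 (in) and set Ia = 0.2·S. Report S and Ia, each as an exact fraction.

S = 500/399 in ≈ 1.253 in; Ia = 100/399 in ≈ 0.251 in

CN(I) from CN(II)=95: (4.2·95)/(10 − 0.058·95) = 39900/449 ≈ 88.864
S = 1000/(39900/449) − 10 = 500/399 in ≈ 1.253 in
Ia = 0.2S: 0.2·1.253 = 0.251 in (exactly 100/399)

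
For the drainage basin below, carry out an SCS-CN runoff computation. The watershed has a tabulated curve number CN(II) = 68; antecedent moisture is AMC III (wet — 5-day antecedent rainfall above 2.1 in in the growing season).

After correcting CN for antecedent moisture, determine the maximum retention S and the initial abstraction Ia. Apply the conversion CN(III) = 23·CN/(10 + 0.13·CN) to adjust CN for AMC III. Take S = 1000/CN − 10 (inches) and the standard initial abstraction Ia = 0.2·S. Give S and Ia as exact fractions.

S = 800/391 in ≈ 2.046 in; Ia = 160/391 in ≈ 0.409 in

Wet (AMC III): CN(III) = 23·68/(10 + 0.13·68) = 1564/(471/25) = 39100/471 ≈ 83.015
Max retention: S = 1000/(39100/471) − 10 = 800/391 in (≈ 2.046 in)
Ia = 0.2S: 0.2·2.046 = 0.409 in (exactly 160/391)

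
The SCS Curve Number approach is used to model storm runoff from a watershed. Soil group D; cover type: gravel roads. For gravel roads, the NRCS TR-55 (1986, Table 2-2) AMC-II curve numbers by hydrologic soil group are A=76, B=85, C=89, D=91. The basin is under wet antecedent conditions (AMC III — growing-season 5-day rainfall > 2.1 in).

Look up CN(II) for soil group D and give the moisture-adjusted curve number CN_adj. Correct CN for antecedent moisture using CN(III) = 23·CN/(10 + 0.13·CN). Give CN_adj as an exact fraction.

CN_adj = 209300/2183 ≈ 95.877

NRCS table: gravel roads, soil group D → CN(II) = 91
Adjust CN=91 to AMC III: 23·91/(10 + 0.13·91) → 2093 ÷ (2183/100) = 209300/2183 ≈ 95.877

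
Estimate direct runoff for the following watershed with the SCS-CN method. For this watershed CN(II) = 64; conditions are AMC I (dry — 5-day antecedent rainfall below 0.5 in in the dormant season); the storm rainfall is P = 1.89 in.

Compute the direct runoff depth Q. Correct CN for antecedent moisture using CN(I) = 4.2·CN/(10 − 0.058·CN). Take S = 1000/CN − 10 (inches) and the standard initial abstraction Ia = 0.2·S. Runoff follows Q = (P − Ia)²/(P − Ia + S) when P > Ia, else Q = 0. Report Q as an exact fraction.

Adjust CN=64 to AMC I: 4.2·64/(10 − 0.058·64) → (1344/5) ÷ (786/125) = 5600/131 ≈ 42.748
S = 1000/(5600/131) − 10 = 375/28 in ≈ 13.393 in
Ia = 0.2S: 0.2·13.393 = 2.679 in (exactly 75/28)
P = 1.890 ≤ Ia = 2.679 in: entire storm abstracted, Q = 0.

Q = 0 in ≈ 0.000 in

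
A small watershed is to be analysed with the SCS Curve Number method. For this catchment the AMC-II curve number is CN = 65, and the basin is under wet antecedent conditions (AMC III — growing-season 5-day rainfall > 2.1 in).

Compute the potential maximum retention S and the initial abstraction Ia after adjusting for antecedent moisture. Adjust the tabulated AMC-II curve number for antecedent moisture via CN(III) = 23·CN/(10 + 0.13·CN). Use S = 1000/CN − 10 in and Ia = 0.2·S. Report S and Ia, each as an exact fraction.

Wet (AMC III): CN(III) = 23·65/(10 + 0.13·65) = 1495/(369/20) = 29900/369 ≈ 81.030
Max retention: S = 1000/(29900/369) − 10 = 700/299 in (≈ 2.341 in)
Ia = 0.2S: 0.2·2.341 = 0.468 in (exactly 140/299)

S = 700/299 in ≈ 2.341 in; Ia = 140/299 in ≈ 0.468 in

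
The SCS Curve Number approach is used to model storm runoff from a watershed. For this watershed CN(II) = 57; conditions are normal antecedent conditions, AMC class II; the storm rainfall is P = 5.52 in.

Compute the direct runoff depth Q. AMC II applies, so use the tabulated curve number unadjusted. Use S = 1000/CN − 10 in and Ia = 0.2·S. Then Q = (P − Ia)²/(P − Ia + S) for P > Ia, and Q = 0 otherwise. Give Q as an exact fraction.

Q = 16336328/11732025 in ≈ 1.392 in

Average conditions: CN = 57 (no AMC adjustment).
Retention S: 1000/CN − 10 with CN=57.000 → S = 430/57 ≈ 7.544 in
Ia = 0.2·(430/57) = 86/57 in ≈ 1.509 in
P − Ia = 5.520 − 1.509 = 5716/1425 ≈ 4.011 in (> 0, runoff occurs)
Q = (5716/1425)²/((5716/1425) + 430/57) = (32672656/2030625)/(16466/1425) = 16336328/11732025 in ≈ 1.392 in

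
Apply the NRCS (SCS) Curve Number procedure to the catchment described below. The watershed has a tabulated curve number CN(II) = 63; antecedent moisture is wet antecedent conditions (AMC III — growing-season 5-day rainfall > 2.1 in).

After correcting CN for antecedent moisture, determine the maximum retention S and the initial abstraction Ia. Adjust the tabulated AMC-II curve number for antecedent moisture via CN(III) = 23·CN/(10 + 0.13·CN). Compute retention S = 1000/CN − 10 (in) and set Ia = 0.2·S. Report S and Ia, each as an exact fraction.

S = 3700/1449 in ≈ 2.553 in; Ia = 740/1449 in ≈ 0.511 in

CN(III) from CN(II)=63: (23·63)/(10 + 0.13·63) = 144900/1819 ≈ 79.659
Max retention: S = 1000/(144900/1819) − 10 = 3700/1449 in (≈ 2.553 in)
Initial abstraction Ia = S/5 = (3700/1449)/5 = 740/1449 ≈ 0.511 in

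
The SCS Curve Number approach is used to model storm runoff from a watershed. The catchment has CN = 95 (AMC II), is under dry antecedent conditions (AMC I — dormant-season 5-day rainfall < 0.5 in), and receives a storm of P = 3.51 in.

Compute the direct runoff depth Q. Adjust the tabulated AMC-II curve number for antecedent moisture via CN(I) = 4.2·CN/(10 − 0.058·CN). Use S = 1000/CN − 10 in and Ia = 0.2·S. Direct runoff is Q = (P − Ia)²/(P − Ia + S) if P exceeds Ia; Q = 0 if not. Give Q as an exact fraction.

CN(I) from CN(II)=95: (4.2·95)/(10 − 0.058·95) = 39900/449 ≈ 88.864
S = 1000/(39900/449) − 10 = 500/399 in ≈ 1.253 in
Initial abstraction Ia = S/5 = (500/399)/5 = 100/399 ≈ 0.251 in
Excess rainfall: 3.510 − 0.251 = 3.259 in; P > Ia so Q > 0
Runoff Q = (P−Ia)²/(P−Ia+S) = (3.259)²/(3.259+1.253) = 16912742401/7183955100 ≈ 2.354 in

Q = 16912742401/7183955100 in ≈ 2.354 in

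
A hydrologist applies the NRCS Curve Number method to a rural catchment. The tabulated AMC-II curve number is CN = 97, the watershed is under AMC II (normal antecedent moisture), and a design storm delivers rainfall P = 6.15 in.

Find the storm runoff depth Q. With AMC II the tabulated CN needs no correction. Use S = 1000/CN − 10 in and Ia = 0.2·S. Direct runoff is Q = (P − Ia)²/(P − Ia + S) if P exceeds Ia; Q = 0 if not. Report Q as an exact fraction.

CN(II) = 97; AMC II needs no correction.
Retention S: 1000/CN − 10 with CN=97.000 → S = 30/97 ≈ 0.309 in
Ia = 0.2S: 0.2·0.309 = 0.062 in (exactly 6/97)
P − Ia = 6.150 − 0.062 = 11811/1940 ≈ 6.088 in (> 0, runoff occurs)
Runoff Q = (P−Ia)²/(P−Ia+S) = (6.088)²/(6.088+0.309) = 15499969/2675260 ≈ 5.794 in

Q = 15499969/2675260 in ≈ 5.794 in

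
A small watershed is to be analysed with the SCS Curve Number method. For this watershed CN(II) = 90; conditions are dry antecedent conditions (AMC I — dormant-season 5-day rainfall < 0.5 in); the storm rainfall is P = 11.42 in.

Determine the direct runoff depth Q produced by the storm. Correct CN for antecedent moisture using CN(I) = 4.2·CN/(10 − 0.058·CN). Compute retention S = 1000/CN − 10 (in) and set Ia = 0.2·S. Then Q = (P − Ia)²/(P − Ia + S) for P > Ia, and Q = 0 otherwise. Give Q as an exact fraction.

Q = 10592320561/1208834550 in ≈ 8.762 in

Adjust CN=90 to AMC I: 4.2·90/(10 − 0.058·90) → 378 ÷ (239/50) = 18900/239 ≈ 79.079
Retention S: 1000/CN − 10 with CN=79.079 → S = 500/189 ≈ 2.646 in
Initial abstraction Ia = S/5 = (500/189)/5 = 100/189 ≈ 0.529 in
Excess rainfall: 11.420 − 0.529 = 10.891 in; P > Ia so Q > 0
Q = (102919/9450)²/((102919/9450) + 500/189) = (10592320561/89302500)/(127919/9450) = 10592320561/1208834550 in ≈ 8.762 in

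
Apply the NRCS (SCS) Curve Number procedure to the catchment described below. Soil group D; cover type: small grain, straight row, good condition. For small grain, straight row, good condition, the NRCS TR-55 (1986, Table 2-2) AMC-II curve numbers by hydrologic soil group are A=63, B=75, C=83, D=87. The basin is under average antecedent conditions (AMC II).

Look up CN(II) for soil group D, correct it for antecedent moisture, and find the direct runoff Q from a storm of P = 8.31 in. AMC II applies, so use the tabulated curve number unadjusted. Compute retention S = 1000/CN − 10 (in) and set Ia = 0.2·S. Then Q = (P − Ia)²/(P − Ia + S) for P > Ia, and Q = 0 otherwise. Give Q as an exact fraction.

NRCS table: small grain, straight row, good condition, soil group D → CN(II) = 87
AMC II — tabulated CN = 87 applies directly.
Max retention: S = 1000/87 − 10 = 130/87 in (≈ 1.494 in)
Initial abstraction Ia = S/5 = (130/87)/5 = 26/87 ≈ 0.299 in
P − Ia = 8.310 − 0.299 = 69697/8700 ≈ 8.011 in (> 0, runoff occurs)
Q = (69697/8700)²/((69697/8700) + 130/87) = (4857671809/75690000)/(82697/8700) = 4857671809/719463900 in ≈ 6.752 in

Q = 4857671809/719463900 in ≈ 6.752 in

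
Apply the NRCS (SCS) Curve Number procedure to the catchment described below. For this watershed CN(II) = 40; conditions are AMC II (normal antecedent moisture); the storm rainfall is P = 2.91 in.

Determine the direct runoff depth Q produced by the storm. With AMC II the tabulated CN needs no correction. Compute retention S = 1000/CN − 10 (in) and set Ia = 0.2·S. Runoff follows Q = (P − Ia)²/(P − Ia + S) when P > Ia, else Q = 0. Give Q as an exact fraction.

Average conditions: CN = 40 (no AMC adjustment).
Retention S: 1000/CN − 10 with CN=40.000 → S = 15 ≈ 15.000 in
Initial abstraction Ia = S/5 = 15/5 = 3 ≈ 3.000 in
P = 2.910 ≤ Ia = 3.000 in: entire storm abstracted, Q = 0.

Q = 0 in ≈ 0.000 in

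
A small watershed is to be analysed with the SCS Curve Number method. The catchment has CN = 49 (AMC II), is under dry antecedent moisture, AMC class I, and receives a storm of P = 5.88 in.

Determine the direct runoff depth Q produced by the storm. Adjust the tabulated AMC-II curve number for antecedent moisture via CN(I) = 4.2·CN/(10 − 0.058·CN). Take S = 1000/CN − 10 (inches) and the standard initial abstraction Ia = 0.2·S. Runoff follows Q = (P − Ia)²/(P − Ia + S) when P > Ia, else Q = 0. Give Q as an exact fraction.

Dry (AMC I): CN(I) = 4.2·49/(10 − 0.058·49) = (1029/5)/(3579/500) = 34300/1193 ≈ 28.751
Max retention: S = 1000/(34300/1193) − 10 = 8500/343 in (≈ 24.781 in)
Ia = 0.2S: 0.2·24.781 = 4.956 in (exactly 1700/343)
Since P=5.880 > Ia=4.956: effective rainfall P−Ia = 7921/8575 in
Q = (7921/8575)²/((7921/8575) + 8500/343) = (62742241/73530625)/(220421/8575) = 62742241/1890110075 in ≈ 0.033 in

Q = 62742241/1890110075 in ≈ 0.033 in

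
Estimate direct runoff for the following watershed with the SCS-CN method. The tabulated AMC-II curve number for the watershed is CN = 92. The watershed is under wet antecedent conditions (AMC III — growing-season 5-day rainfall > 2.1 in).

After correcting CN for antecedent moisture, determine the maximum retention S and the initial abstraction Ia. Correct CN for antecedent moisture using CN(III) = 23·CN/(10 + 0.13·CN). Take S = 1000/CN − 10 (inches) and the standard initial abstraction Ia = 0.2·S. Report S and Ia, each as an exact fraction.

S = 200/529 in ≈ 0.378 in; Ia = 40/529 in ≈ 0.076 in

Wet (AMC III): CN(III) = 23·92/(10 + 0.13·92) = 2116/(549/25) = 52900/549 ≈ 96.357
Retention S: 1000/CN − 10 with CN=96.357 → S = 200/529 ≈ 0.378 in
Initial abstraction Ia = S/5 = (200/529)/5 = 40/529 ≈ 0.076 in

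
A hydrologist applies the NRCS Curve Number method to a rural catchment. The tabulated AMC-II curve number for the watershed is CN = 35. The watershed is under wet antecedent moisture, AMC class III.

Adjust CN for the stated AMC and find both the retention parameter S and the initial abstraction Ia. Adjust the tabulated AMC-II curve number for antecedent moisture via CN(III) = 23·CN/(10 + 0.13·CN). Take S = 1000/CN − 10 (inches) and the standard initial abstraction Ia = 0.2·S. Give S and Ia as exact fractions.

S = 1300/161 in ≈ 8.075 in; Ia = 260/161 in ≈ 1.615 in

CN(III) from CN(II)=35: (23·35)/(10 + 0.13·35) = 16100/291 ≈ 55.326
S = 1000/(16100/291) − 10 = 1300/161 in ≈ 8.075 in
Ia = 0.2·(1300/161) = 260/161 in ≈ 1.615 in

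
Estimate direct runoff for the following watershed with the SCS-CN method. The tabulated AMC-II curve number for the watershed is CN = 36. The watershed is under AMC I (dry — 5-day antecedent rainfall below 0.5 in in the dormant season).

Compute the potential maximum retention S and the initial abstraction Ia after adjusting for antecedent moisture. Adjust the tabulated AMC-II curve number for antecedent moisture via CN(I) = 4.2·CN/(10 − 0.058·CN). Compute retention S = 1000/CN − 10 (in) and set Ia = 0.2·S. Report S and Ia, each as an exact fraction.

S = 8000/189 in ≈ 42.328 in; Ia = 1600/189 in ≈ 8.466 in

CN(I) from CN(II)=36: (4.2·36)/(10 − 0.058·36) = 18900/989 ≈ 19.110
S = 1000/(18900/989) − 10 = 8000/189 in ≈ 42.328 in
Initial abstraction Ia = S/5 = (8000/189)/5 = 1600/189 ≈ 8.466 in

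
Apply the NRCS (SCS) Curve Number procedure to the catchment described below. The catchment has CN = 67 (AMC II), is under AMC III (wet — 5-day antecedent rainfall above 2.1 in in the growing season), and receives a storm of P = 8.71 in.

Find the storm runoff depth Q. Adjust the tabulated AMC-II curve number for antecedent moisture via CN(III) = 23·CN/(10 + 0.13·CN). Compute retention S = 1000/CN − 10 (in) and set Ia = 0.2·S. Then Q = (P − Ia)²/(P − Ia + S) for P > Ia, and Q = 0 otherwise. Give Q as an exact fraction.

Q = 1628714516521/247517115100 in ≈ 6.580 in

Wet (AMC III): CN(III) = 23·67/(10 + 0.13·67) = 1541/(1871/100) = 154100/1871 ≈ 82.362
S = 1000/(154100/1871) − 10 = 3300/1541 in ≈ 2.141 in
Ia = 0.2S: 0.2·2.141 = 0.428 in (exactly 660/1541)
P − Ia = 8.710 − 0.428 = 1276211/154100 ≈ 8.282 in (> 0, runoff occurs)
Q = (1276211/154100)²/((1276211/154100) + 3300/1541) = (1628714516521/23746810000)/(1606211/154100) = 1628714516521/247517115100 in ≈ 6.580 in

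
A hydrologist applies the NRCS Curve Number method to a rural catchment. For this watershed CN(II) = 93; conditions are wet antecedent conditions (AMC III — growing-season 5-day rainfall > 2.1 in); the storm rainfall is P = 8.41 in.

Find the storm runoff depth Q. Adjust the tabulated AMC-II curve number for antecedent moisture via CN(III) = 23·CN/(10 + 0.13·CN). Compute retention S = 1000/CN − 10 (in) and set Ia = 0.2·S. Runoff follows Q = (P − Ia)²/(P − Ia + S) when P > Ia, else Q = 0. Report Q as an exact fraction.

Q = 3185864440201/396762896100 in ≈ 8.030 in

CN(III) from CN(II)=93: (23·93)/(10 + 0.13·93) = 213900/2209 ≈ 96.831
Max retention: S = 1000/(213900/2209) − 10 = 700/2139 in (≈ 0.327 in)
Initial abstraction Ia = S/5 = (700/2139)/5 = 140/2139 ≈ 0.065 in
Since P=8.410 > Ia=0.065: effective rainfall P−Ia = 1784899/213900 in
Q = (1784899/213900)²/((1784899/213900) + 700/2139) = (3185864440201/45753210000)/(1854899/213900) = 3185864440201/396762896100 in ≈ 8.030 in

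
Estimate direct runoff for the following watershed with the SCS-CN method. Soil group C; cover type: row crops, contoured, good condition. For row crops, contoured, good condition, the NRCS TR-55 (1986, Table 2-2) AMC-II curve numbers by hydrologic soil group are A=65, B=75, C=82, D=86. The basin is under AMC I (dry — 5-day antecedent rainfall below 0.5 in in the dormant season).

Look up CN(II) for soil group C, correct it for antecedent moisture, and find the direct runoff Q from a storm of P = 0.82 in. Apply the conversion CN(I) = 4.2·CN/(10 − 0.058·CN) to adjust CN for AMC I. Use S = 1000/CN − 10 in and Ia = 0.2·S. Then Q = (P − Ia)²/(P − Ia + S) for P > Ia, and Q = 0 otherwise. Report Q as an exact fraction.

Q = 0 in ≈ 0.000 in

NRCS table: row crops, contoured, good condition, soil group C → CN(II) = 82
Dry (AMC I): CN(I) = 4.2·82/(10 − 0.058·82) = (1722/5)/(1311/250) = 28700/437 ≈ 65.675
Max retention: S = 1000/(28700/437) − 10 = 1500/287 in (≈ 5.226 in)
Initial abstraction Ia = S/5 = (1500/287)/5 = 300/287 ≈ 1.045 in
P = 0.820 ≤ Ia = 1.045 in: entire storm abstracted, Q = 0.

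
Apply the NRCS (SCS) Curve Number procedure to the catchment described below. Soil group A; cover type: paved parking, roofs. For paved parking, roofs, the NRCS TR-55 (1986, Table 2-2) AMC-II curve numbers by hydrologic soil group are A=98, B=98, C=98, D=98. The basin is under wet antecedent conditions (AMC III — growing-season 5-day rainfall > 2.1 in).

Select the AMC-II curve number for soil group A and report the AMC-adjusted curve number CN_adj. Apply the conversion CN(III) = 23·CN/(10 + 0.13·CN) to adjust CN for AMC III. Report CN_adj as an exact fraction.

CN_adj = 112700/1137 ≈ 99.120

NRCS table: paved parking, roofs, soil group A → CN(II) = 98
CN(III) from CN(II)=98: (23·98)/(10 + 0.13·98) = 112700/1137 ≈ 99.120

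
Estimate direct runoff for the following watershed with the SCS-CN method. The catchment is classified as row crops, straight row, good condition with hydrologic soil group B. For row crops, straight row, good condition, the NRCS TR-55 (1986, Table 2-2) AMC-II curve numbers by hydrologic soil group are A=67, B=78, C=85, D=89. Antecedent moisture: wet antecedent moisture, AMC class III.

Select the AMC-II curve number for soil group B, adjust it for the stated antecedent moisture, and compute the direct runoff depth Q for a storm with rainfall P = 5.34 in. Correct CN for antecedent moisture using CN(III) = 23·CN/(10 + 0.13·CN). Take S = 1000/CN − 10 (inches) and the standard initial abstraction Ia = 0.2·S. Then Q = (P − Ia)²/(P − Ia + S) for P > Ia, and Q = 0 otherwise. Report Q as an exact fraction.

Q = 52211793001/12714930150 in ≈ 4.106 in

NRCS table: row crops, straight row, good condition, soil group B → CN(II) = 78
Adjust CN=78 to AMC III: 23·78/(10 + 0.13·78) → 1794 ÷ (1007/50) = 89700/1007 ≈ 89.076
Retention S: 1000/CN − 10 with CN=89.076 → S = 1100/897 ≈ 1.226 in
Ia = 0.2·(1100/897) = 220/897 in ≈ 0.245 in
Since P=5.340 > Ia=0.245: effective rainfall P−Ia = 228499/44850 in
Q: (228499/44850)² ÷ (283499/44850) = 52211793001/12714930150 in (≈ 4.106 in)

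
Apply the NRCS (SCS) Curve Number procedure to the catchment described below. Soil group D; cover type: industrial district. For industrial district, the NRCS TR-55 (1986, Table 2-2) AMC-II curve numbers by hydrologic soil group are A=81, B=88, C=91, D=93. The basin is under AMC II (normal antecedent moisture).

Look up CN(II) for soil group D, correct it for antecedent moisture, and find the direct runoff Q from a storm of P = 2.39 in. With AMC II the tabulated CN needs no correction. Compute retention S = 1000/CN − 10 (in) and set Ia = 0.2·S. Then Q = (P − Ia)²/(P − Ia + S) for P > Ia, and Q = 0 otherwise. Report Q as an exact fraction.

NRCS table: industrial district, soil group D → CN(II) = 93
CN(II) = 93; AMC II needs no correction.
Max retention: S = 1000/93 − 10 = 70/93 in (≈ 0.753 in)
Ia = 0.2·(70/93) = 14/93 in ≈ 0.151 in
Excess rainfall: 2.390 − 0.151 = 2.239 in; P > Ia so Q > 0
Q = (20827/9300)²/((20827/9300) + 70/93) = (433763929/86490000)/(27827/9300) = 433763929/258791100 in ≈ 1.676 in

Q = 433763929/258791100 in ≈ 1.676 in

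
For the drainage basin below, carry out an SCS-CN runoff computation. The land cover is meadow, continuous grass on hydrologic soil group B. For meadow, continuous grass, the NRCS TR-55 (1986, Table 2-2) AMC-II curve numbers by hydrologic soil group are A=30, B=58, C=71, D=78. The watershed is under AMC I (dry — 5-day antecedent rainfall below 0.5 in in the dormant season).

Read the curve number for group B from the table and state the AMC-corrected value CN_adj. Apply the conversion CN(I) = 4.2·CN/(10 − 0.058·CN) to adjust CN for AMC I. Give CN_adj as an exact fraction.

CN_adj = 2900/79 ≈ 36.709

NRCS table: meadow, continuous grass, soil group B → CN(II) = 58
CN(I) from CN(II)=58: (4.2·58)/(10 − 0.058·58) = 2900/79 ≈ 36.709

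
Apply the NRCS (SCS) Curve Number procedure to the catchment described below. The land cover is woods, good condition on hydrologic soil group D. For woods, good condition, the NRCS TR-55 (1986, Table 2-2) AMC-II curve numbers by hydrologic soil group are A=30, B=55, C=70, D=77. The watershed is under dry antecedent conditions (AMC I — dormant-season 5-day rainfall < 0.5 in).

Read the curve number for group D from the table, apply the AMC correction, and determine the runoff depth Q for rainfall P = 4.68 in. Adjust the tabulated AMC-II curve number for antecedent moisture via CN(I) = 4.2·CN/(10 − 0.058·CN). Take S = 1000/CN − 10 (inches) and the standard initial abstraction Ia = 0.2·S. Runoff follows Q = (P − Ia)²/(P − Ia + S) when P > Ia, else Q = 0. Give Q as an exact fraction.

Q = 17341992721/16945715325 in ≈ 1.023 in

NRCS table: woods, good condition, soil group D → CN(II) = 77
Dry (AMC I): CN(I) = 4.2·77/(10 − 0.058·77) = (1617/5)/(2767/500) = 161700/2767 ≈ 58.439
Retention S: 1000/CN − 10 with CN=58.439 → S = 11500/1617 ≈ 7.112 in
Initial abstraction Ia = S/5 = (11500/1617)/5 = 2300/1617 ≈ 1.422 in
Since P=4.680 > Ia=1.422: effective rainfall P−Ia = 131689/40425 in
Q = (131689/40425)²/((131689/40425) + 11500/1617) = (17341992721/1634180625)/(419189/40425) = 17341992721/16945715325 in ≈ 1.023 in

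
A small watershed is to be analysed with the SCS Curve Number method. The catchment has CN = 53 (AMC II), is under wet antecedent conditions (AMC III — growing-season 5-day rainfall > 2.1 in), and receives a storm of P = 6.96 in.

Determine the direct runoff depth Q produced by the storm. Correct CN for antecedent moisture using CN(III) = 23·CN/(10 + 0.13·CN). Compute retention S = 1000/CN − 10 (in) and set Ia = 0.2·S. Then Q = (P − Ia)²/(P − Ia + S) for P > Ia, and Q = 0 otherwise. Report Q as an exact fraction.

Wet (AMC III): CN(III) = 23·53/(10 + 0.13·53) = 1219/(1689/100) = 121900/1689 ≈ 72.173
S = 1000/(121900/1689) − 10 = 4700/1219 in ≈ 3.856 in
Initial abstraction Ia = S/5 = (4700/1219)/5 = 940/1219 ≈ 0.771 in
Excess rainfall: 6.960 − 0.771 = 6.189 in; P > Ia so Q > 0
Q = (188606/30475)²/((188606/30475) + 4700/1219) = (35572223236/928725625)/(306106/30475) = 17786111618/4664290175 in ≈ 3.813 in

Q = 17786111618/4664290175 in ≈ 3.813 in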